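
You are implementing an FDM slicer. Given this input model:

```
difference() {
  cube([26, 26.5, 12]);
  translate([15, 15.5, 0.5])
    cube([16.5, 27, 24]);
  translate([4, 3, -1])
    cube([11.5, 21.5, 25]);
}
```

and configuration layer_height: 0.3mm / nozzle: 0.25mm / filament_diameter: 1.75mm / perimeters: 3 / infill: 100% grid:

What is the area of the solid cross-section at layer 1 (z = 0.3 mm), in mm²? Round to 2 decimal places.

At z = 0.3 mm: the cube is present — its section is the full 26×26.5 rectangle (area 689.00 mm²); the cube at (15, 15.5) is not intersected at this z (z outside [0.5, 24.5]); the cube at (4, 3) (footprint 11.5×21.5) is included at this height (area 247.25 mm²); Taking the first minus the rest: starting from the 26×26.5 cube (689.00 mm²), the 11.5×21.5 cube at (4, 3) lies wholly inside it (removes its full 247.25 mm² and its 66.00 mm outline becomes a hole wall) — area = 441.75 mm². Overall, the cross-section is one region with 1 hole. Net area = 441.75 mm².

441.75 mm²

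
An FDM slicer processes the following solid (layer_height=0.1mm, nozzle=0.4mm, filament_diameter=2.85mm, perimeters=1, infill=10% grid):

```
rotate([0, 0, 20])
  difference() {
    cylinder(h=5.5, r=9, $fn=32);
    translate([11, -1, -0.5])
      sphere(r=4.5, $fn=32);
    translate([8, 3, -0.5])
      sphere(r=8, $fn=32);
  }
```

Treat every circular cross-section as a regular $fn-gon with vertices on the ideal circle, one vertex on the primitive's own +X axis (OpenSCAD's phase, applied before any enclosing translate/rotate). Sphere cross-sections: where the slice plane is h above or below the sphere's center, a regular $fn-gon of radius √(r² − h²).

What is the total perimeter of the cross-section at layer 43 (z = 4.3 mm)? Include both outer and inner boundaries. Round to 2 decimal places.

59.24 mm

At z = 4.3 mm: the cylinder: section is a regular 32-gon, circumradius r=9 (perimeter = 2·32·9.000·sin(180°/32) = 56.46 mm); the sphere at (11, -1) is not intersected at this z (|z−center|=4.800 > r=4.5); the r=8 sphere at (8, 3) slices to a regular 32-gon of circumradius 6.400 (√(r²−h²) with h=4.8 from center) (perimeter = 2·32·6.400·sin(180°/32) = 40.15 mm); Subtracting the remaining from the first: starting from the r=9 cylinder, the r=8 sphere at (8, 3) partially overlaps it — only the 59.29 mm² overlap (of its 127.85 mm²) is removed, clipping the outline — boundary = 59.24 mm; (rotated 20° about Z; rotation is an isometry so areas/perimeters/island counts are preserved). Overall, the cross-section is a single solid region. Total boundary length (outer) = 59.24 mm.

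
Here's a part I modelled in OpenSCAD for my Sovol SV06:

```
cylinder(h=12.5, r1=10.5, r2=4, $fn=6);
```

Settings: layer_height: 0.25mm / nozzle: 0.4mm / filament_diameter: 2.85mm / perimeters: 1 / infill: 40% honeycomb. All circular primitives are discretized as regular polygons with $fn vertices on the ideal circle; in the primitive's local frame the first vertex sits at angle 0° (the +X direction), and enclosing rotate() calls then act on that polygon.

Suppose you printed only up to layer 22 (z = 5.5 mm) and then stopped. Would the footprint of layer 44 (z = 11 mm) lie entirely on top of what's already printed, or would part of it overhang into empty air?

Compare the two slices. At z = 5.5: the cone (r1=10.5→r2=4) has section circumradius 7.640 here — a regular 6-gon (area = (6/2)·7.640²·sin(360°/6) = 151.65 mm²). At z = 11: the cone contributes a regular 6-gon of circumradius 4.780 (interpolated between r1=10.5 and r2=4 at t=0.880) (area = (6/2)·4.780²·sin(360°/6) = 59.36 mm²). Checking containment: the cross-section at z = 11 is a subset of the cross-section at z = 5.5.

entirely on top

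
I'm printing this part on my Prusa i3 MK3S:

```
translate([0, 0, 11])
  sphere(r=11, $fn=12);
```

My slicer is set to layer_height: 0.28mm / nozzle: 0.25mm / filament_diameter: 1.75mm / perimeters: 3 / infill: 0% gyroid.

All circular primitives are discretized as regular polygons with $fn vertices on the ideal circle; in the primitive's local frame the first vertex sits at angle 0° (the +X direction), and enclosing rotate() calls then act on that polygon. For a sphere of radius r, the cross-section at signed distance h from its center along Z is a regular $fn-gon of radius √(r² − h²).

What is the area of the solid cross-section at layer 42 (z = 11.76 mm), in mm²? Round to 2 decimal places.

361.27 mm²

At z = 11.76 mm: the sphere: section is a regular 12-gon, circumradius = √(r²−h²) = √(11²−0.76²) = 10.974 (area = (12/2)·10.974²·sin(360°/12) = 361.27 mm²). Overall, the cross-section is a single solid region. Net area = 361.27 mm².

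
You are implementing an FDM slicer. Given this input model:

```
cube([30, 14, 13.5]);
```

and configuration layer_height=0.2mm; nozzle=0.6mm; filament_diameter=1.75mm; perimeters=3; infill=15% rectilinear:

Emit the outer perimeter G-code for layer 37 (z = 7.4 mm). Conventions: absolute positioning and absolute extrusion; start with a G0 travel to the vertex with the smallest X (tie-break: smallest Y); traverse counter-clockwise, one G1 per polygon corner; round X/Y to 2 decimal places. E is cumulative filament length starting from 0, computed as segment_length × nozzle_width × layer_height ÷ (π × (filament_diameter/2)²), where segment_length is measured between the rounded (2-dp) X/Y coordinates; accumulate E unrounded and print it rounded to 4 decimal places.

At z = 7.4 mm: the 30×14 cube contributes its full rectangle. The outline is a single polygon with 4 vertices. Extrusion per mm of travel: 0.6 × 0.2 / (π × 0.875²) = 0.049890. Accumulating E over each segment gives final E = 4.3903.

G0 X0.00 Y0.00 Z7.40
G1 X30.00 Y0.00 E1.4967
G1 X30.00 Y14.00 E2.1952
G1 X0.00 Y14.00 E3.6919
G1 X0.00 Y0.00 E4.3903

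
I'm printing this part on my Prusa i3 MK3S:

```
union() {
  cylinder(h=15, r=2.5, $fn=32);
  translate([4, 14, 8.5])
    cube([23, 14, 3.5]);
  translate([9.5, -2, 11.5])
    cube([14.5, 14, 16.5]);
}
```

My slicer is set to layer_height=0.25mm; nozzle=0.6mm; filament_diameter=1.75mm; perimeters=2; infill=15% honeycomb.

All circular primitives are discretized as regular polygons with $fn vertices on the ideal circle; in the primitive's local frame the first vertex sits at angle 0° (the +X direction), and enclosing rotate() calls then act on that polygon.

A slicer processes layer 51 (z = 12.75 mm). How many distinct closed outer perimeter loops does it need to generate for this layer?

At z = 12.75 mm: the r=2.5 cylinder contributes a regular 32-gon of circumradius 2.5; the cube at (4, 14) does not reach this height (z outside [8.5, 12]); the cube at (9.5, -2) (footprint 14.5×14) is included at this height; Combining (union): the 2 present regions are separate (no shared area or edge), so areas and boundary lengths simply add and each stays a separate island — 2 connected regions. The result has 2 disconnected regions.

2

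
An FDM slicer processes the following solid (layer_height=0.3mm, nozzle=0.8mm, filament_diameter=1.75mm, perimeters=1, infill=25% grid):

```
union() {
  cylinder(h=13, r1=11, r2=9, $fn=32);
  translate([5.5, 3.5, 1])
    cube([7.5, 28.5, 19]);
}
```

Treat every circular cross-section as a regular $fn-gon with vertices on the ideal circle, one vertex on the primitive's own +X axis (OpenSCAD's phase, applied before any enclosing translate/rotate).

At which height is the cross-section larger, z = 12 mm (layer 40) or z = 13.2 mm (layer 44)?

layer 40 (z = 12 mm)

Layer 40 (z = 12): the cone contributes a regular 32-gon of circumradius 9.154 (interpolated between r1=11 and r2=9 at t=0.923) (area = (32/2)·9.154²·sin(360°/32) = 261.55 mm²); the 7.5×28.5 cube at (5.5, 3.5) contributes its full rectangle (area 213.75 mm²); Combining (union): the regions partially overlap — summed areas 475.30 mm² minus the doubly-counted overlap 6.55 mm² gives 468.76 mm² — area = 468.76 mm². So its area = 468.76 mm². Layer 44 (z = 13.2): the cone does not reach this height (z outside [0, 13]); the 7.5×28.5 cube at (5.5, 3.5) contributes its full rectangle (area 213.75 mm²); Merging all regions: only the 7.5×28.5 cube at (5.5, 3.5) is present, so the union is just that shape — area = 213.75 mm². So its area = 213.75 mm². Layer 40 is larger (468.76 vs 213.75 mm²).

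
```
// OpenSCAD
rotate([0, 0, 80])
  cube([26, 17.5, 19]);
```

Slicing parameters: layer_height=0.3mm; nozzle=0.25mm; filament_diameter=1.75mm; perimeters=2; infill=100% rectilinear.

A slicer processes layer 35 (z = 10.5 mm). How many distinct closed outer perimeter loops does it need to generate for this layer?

1

At z = 10.5 mm: the cube (footprint 26×17.5) is included at this height; (whole slice rotated 80° about Z — lengths, areas and connectivity unchanged). The result has 1 disconnected region.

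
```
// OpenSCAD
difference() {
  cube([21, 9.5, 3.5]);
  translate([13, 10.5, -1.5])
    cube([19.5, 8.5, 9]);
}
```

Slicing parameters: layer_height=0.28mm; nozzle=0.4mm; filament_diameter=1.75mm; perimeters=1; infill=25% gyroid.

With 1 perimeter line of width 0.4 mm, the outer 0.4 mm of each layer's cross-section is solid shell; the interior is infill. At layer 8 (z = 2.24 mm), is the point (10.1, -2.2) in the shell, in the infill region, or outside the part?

outside

At z = 2.24 mm: the 21×9.5 cube contributes its full rectangle; the 19.5×8.5 cube at (13, 10.5) contributes its full rectangle; Taking the first minus the rest: starting from the 21×9.5 cube, the 19.5×8.5 cube at (13, 10.5) misses the remaining region (no effect) — 1 connected region. Overall, the cross-section is a single solid region. The nearest boundary edge runs (21.00, 0.00)→(0.00, 0.00); distance from the point to it = 2.20 mm. The point is not inside any of the regions above, so it lies outside the cross-section (2.20 mm from the nearest boundary).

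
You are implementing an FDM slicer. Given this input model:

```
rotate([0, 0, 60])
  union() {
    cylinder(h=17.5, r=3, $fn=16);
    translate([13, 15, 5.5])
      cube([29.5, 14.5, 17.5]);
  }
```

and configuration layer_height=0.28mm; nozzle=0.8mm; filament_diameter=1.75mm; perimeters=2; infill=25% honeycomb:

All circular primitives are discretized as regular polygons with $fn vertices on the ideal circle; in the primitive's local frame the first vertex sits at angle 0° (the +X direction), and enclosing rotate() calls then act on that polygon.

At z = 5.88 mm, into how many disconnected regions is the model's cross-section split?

2

At z = 5.88 mm: the r=3 cylinder contributes a regular 16-gon of circumradius 3; the cube at (13, 15) (footprint 29.5×14.5) is included at this height; Taking the union: the 2 present regions are separate (no shared area or edge), so areas and boundary lengths simply add and each stays a separate island — 2 connected regions; (whole slice rotated 60° about Z — lengths, areas and connectivity unchanged). The result has 2 disconnected regions.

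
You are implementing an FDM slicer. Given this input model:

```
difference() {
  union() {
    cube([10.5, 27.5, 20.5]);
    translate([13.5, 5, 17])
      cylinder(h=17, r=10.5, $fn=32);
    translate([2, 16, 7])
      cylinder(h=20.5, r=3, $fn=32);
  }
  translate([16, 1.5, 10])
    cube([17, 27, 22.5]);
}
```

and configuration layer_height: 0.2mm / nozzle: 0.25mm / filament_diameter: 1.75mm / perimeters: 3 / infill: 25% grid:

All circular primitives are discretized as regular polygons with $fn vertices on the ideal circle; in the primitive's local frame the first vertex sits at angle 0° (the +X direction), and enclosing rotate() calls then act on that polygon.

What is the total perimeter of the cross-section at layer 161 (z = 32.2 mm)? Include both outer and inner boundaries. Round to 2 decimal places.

At z = 32.2 mm: the cube is absent (z outside [0, 20.5]); the r=10.5 cylinder at (13.5, 5) gives a regular 32-gon of circumradius 10.5 (constant along its height) (perimeter = 2·32·10.500·sin(180°/32) = 65.87 mm); the cylinder at (2, 16) is not intersected at this z (z outside [7, 27.5]); Merging all regions: only the r=10.5 cylinder at (13.5, 5) is present, so the union is just that shape — boundary = 65.87 mm; the 17×27 cube at (16, 1.5) contributes its full rectangle (perimeter 88.00 mm); After the difference (first − rest): starting from the result so far, the 17×27 cube at (16, 1.5) partially overlaps it — only the 87.29 mm² overlap (of its 459.00 mm²) is removed, clipping the outline — boundary = 69.37 mm. Overall, the cross-section is a single solid region. Total boundary length (outer) = 69.37 mm.

69.37 mm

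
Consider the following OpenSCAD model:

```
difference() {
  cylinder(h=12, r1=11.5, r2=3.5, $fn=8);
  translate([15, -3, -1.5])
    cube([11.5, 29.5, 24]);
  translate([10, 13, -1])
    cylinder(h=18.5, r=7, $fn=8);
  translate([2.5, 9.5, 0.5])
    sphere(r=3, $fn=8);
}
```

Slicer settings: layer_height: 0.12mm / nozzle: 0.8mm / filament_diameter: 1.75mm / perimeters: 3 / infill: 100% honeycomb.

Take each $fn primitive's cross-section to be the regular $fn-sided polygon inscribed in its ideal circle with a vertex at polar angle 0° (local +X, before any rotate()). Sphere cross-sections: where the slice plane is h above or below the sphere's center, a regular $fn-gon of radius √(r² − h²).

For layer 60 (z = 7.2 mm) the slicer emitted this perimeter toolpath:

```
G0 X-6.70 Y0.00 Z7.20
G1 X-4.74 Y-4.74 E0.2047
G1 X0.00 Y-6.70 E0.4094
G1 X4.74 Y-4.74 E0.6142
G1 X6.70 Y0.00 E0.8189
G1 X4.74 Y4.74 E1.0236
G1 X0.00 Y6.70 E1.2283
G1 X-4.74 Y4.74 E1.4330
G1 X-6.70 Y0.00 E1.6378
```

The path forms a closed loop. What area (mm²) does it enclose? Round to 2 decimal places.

127.03 mm²

Apply the shoelace formula to the sequence of (X, Y) vertices; enclosed area = 127.03 mm².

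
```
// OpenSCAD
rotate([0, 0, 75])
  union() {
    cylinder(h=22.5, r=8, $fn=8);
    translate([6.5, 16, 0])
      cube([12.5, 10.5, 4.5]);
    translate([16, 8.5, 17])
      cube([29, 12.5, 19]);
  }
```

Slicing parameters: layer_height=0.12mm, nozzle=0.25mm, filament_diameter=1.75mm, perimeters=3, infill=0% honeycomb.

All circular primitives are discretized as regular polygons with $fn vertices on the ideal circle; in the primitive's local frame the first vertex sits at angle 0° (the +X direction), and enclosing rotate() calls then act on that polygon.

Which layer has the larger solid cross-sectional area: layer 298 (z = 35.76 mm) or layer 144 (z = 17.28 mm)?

layer 144 (z = 17.28 mm)

Layer 298 (z = 35.76): the cylinder is not intersected at this z (z outside [0, 22.5]); the cube at (6.5, 16) is not intersected at this z (z outside [0, 4.5]); the 29×12.5 cube at (16, 8.5) contributes its full rectangle (area 362.50 mm²); Combining (union): only the 29×12.5 cube at (16, 8.5) is present, so the union is just that shape — area = 362.50 mm²; (rotated 75° about Z; rotation is an isometry so areas/perimeters/island counts are preserved). So its area = 362.50 mm². Layer 144 (z = 17.28): the r=8 cylinder gives a regular 8-gon of circumradius 8 (constant along its height) (area = (8/2)·8.000²·sin(360°/8) = 181.02 mm²); the cube at (6.5, 16) is absent (z outside [0, 4.5]); the cube at (16, 8.5) (footprint 29×12.5) is included at this height (area 362.50 mm²); Merging all regions: the 2 present regions are separate (no shared area or edge), so areas and boundary lengths simply add and each stays a separate island — area = 543.52 mm²; (rotated 75° about Z; rotation is an isometry so areas/perimeters/island counts are preserved). So its area = 543.52 mm². Layer 144 is larger (543.52 vs 362.50 mm²).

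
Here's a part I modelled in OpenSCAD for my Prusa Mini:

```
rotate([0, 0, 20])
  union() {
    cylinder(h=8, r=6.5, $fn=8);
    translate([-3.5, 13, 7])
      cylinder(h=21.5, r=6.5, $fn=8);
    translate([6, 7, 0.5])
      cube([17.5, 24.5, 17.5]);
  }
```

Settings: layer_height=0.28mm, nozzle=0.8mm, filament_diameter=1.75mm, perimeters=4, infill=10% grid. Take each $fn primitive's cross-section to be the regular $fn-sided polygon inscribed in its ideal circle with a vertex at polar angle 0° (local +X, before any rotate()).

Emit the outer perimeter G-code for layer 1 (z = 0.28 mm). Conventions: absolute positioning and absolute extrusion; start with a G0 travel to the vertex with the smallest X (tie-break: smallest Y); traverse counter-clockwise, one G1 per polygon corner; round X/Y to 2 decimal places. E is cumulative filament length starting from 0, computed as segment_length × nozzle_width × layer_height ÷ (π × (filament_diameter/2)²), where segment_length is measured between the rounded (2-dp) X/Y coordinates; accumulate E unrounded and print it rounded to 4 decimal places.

G0 X-6.11 Y-2.22 Z0.28
G1 X-2.75 Y-5.89 E0.4634
G1 X2.22 Y-6.11 E0.9267
G1 X5.89 Y-2.75 E1.3901
G1 X6.11 Y2.22 E1.8534
G1 X2.75 Y5.89 E2.3168
G1 X-2.22 Y6.11 E2.7801
G1 X-5.89 Y2.75 E3.2435
G1 X-6.11 Y-2.22 E3.7068

At z = 0.28 mm: the r=6.5 cylinder contributes a regular 8-gon of circumradius 6.5; the cylinder at (-3.5, 13) does not reach this height (z outside [7, 28.5]); the cube at (6, 7) does not reach this height (z outside [0.5, 18]); Taking the union: only the r=6.5 cylinder is present, so the union is just that shape — 1 connected region; (rotated 20° about Z; rotation is an isometry so areas/perimeters/island counts are preserved). The outline is a single polygon with 8 vertices. Extrusion per mm of travel: 0.8 × 0.28 / (π × 0.875²) = 0.093128. Accumulating E over each segment gives final E = 3.7068.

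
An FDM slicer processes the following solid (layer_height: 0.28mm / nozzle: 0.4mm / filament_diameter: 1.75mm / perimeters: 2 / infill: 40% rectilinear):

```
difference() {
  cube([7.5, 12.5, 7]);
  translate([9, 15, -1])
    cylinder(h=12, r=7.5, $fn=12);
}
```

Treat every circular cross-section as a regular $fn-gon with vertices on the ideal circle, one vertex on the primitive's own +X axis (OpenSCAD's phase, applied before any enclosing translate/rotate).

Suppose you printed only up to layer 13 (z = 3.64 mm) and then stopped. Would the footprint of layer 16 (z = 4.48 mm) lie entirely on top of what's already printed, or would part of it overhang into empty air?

entirely on top

Compare the two slices. At z = 3.64: the 7.5×12.5 cube contributes its full rectangle (area 93.75 mm²); the r=7.5 cylinder at (9, 15) gives a regular 12-gon of circumradius 7.5 (constant along its height) (area = (12/2)·7.500²·sin(360°/12) = 168.75 mm²); After the difference (first − rest): starting from the 7.5×12.5 cube (93.75 mm²), the r=7.5 cylinder at (9, 15) partially overlaps it — only the 17.08 mm² overlap (of its 168.75 mm²) is removed, clipping the outline — area = 76.67 mm². At z = 4.48: the cube is present — its section is the full 7.5×12.5 rectangle (area 93.75 mm²); the r=7.5 cylinder at (9, 15) gives a regular 12-gon of circumradius 7.5 (constant along its height) (area = (12/2)·7.500²·sin(360°/12) = 168.75 mm²); Subtracting the remaining from the first: starting from the 7.5×12.5 cube (93.75 mm²), the r=7.5 cylinder at (9, 15) partially overlaps it — only the 17.08 mm² overlap (of its 168.75 mm²) is removed, clipping the outline — area = 76.67 mm². Checking containment: the cross-section at z = 4.48 is a subset of the cross-section at z = 3.64.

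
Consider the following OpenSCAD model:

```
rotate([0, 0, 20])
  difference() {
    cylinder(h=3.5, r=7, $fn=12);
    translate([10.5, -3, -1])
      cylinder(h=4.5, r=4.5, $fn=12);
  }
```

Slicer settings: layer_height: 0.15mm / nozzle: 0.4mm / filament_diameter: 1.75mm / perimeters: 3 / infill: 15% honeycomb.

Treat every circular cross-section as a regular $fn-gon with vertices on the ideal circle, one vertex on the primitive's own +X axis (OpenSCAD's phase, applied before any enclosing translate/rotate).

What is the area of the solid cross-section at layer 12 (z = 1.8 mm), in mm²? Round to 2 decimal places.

146.50 mm²

At z = 1.8 mm: the r=7 cylinder gives a regular 12-gon of circumradius 7 (constant along its height) (area = (12/2)·7.000²·sin(360°/12) = 147.00 mm²); the cylinder at (10.5, -3): section is a regular 12-gon, circumradius r=4.5 (area = (12/2)·4.500²·sin(360°/12) = 60.75 mm²); Taking the first minus the rest: starting from the r=7 cylinder (147.00 mm²), the r=4.5 cylinder at (10.5, -3) partially overlaps it — only the 0.50 mm² overlap (of its 60.75 mm²) is removed, clipping the outline — area = 146.50 mm²; (rotated 20° about Z; rotation is an isometry so areas/perimeters/island counts are preserved). Overall, the cross-section is a single solid region. Net area = 146.50 mm².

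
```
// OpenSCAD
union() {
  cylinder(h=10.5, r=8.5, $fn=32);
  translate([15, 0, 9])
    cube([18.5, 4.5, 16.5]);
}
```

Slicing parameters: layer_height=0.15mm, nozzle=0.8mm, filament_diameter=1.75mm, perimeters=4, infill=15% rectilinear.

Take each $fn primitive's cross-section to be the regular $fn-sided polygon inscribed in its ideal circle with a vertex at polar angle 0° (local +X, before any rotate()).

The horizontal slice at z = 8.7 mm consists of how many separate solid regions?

1

At z = 8.7 mm: the r=8.5 cylinder contributes a regular 32-gon of circumradius 8.5; the cube at (15, 0) is absent (z outside [9, 25.5]); Merging all regions: only the r=8.5 cylinder is present, so the union is just that shape — 1 connected region. The result has 1 disconnected region.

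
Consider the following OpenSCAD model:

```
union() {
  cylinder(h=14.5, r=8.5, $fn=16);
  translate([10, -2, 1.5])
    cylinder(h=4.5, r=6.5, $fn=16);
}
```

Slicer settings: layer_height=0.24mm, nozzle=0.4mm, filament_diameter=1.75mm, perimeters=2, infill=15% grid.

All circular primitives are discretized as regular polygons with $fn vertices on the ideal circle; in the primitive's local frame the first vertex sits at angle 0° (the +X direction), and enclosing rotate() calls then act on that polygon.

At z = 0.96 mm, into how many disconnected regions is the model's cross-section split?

1

At z = 0.96 mm: the r=8.5 cylinder contributes a regular 16-gon of circumradius 8.5; the cylinder at (10, -2) is not intersected at this z (z outside [1.5, 6]); Combining (union): only the r=8.5 cylinder is present, so the union is just that shape — 1 connected region. The result has 1 disconnected region.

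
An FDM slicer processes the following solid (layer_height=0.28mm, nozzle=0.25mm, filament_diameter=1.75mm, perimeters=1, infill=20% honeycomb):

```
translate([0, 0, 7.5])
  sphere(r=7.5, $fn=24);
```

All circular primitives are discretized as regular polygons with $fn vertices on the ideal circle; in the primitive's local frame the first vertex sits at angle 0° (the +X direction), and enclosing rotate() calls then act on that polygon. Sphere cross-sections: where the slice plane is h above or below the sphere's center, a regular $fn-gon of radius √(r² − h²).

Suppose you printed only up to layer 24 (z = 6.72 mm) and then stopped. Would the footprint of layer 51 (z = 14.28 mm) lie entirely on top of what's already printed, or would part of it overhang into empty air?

entirely on top

Compare the two slices. At z = 6.72: the r=7.5 sphere slices to a regular 24-gon of circumradius 7.459 (√(r²−h²) with h=0.78 from center) (area = (24/2)·7.459²·sin(360°/24) = 172.81 mm²). At z = 14.28: the r=7.5 sphere slices to a regular 24-gon of circumradius 3.206 (√(r²−h²) with h=6.78 from center) (area = (24/2)·3.206²·sin(360°/24) = 31.93 mm²). Checking containment: the cross-section at z = 14.28 is a subset of the cross-section at z = 6.72.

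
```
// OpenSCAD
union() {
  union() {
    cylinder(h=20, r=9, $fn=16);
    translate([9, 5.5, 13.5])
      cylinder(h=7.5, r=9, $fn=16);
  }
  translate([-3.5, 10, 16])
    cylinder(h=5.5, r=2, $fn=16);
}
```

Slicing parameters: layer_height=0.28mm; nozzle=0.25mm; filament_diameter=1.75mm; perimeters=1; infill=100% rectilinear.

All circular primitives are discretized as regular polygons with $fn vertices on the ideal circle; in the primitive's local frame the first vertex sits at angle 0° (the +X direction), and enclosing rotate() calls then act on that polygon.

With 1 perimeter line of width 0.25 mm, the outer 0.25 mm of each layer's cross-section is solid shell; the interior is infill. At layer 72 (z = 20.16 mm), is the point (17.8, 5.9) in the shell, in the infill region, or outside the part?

shell

At z = 20.16 mm: the cylinder does not reach this height (z outside [0, 20]); the r=9 cylinder at (9, 5.5) gives a regular 16-gon of circumradius 9 (constant along its height); Merging all regions: only the r=9 cylinder at (9, 5.5) is present, so the union is just that shape — 1 connected region; the r=2 cylinder at (-3.5, 10) contributes a regular 16-gon of circumradius 2; Merging all regions: the 2 present regions are separate (no shared area or edge), so areas and boundary lengths simply add and each stays a separate island — 2 connected regions. Overall, the cross-section has 2 separate islands. The nearest boundary edge runs (17.31, 8.94)→(18.00, 5.50); distance from the point to it = 0.12 mm. (Shell/infill is judged within the island containing the point — the largest one.) The point is inside the cross-section, 0.12 mm from the nearest boundary — within the 0.25 mm shell band (1 × 0.25).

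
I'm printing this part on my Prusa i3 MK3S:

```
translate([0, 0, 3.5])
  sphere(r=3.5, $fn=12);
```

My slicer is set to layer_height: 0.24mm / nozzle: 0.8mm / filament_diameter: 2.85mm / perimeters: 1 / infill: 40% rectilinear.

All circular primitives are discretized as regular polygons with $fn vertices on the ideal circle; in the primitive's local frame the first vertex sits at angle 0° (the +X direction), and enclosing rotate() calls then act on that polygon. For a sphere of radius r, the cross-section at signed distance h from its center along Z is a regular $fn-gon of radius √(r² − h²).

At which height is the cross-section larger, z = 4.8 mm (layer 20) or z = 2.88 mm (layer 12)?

Layer 20 (z = 4.8): the sphere: section is a regular 12-gon, circumradius = √(r²−h²) = √(3.5²−1.3²) = 3.250 (area = (12/2)·3.250²·sin(360°/12) = 31.68 mm²). So its area = 31.68 mm². Layer 12 (z = 2.88): the r=3.5 sphere slices to a regular 12-gon of circumradius 3.445 (√(r²−h²) with h=0.62 from center) (area = (12/2)·3.445²·sin(360°/12) = 35.60 mm²). So its area = 35.60 mm². Layer 12 is larger (35.60 vs 31.68 mm²).

layer 12 (z = 2.88 mm)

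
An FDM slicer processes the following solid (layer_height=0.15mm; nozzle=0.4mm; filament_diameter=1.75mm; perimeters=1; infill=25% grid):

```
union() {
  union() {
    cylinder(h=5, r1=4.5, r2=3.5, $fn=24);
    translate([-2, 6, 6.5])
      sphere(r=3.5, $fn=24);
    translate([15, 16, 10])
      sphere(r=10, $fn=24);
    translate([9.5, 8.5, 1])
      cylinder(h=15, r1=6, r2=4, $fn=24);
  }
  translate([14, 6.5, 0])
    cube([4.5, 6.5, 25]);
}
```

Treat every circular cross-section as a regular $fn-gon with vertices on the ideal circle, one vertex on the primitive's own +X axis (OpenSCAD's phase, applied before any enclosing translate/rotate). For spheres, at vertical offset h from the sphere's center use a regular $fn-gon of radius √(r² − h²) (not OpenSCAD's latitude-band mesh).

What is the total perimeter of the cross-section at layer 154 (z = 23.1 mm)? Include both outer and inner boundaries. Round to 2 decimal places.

At z = 23.1 mm: the cone is not intersected at this z (z outside [0, 5]); the sphere at (-2, 6) does not reach this height (|z−center|=16.600 > r=3.5); the sphere at (15, 16) is not intersected at this z (|z−center|=13.100 > r=10); the cone at (9.5, 8.5) is absent (z outside [1, 16]); Combining (union): nothing is present at this height; the cube at (14, 6.5) is present — its section is the full 4.5×6.5 rectangle (perimeter 22.00 mm); Merging all regions: only the 4.5×6.5 cube at (14, 6.5) is present, so the union is just that shape — boundary = 22.00 mm. Overall, the cross-section is a single solid region. Total boundary length (outer) = 22.00 mm.

22.00 mm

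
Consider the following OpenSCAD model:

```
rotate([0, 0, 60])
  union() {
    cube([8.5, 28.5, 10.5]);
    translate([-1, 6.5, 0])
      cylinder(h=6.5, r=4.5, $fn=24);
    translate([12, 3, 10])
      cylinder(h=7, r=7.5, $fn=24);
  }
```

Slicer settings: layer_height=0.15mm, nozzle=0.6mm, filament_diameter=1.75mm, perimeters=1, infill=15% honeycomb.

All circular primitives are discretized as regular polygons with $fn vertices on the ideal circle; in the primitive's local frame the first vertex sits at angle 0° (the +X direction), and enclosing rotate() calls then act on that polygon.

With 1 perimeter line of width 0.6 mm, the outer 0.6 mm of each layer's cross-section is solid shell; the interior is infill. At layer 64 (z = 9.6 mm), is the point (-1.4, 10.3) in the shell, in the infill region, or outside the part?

At z = 9.6 mm: the cube is present — its section is the full 8.5×28.5 rectangle; the cylinder at (-1, 6.5) is not intersected at this z (z outside [0, 6.5]); the cylinder at (12, 3) is absent (z outside [10, 17]); Taking the union: only the 8.5×28.5 cube is present, so the union is just that shape — 1 connected region; (rotated 60° about Z; rotation is an isometry so areas/perimeters/island counts are preserved). Overall, the cross-section is a single solid region. Undo the 60° rotation: the query point maps to (8.220, 6.362) in the un-rotated model frame. The nearest boundary edge runs (8.50, 0.00)→(8.50, 28.50); distance from the point to it = 0.28 mm. The point is inside the cross-section, 0.28 mm from the nearest boundary — within the 0.6 mm shell band (1 × 0.6).

shell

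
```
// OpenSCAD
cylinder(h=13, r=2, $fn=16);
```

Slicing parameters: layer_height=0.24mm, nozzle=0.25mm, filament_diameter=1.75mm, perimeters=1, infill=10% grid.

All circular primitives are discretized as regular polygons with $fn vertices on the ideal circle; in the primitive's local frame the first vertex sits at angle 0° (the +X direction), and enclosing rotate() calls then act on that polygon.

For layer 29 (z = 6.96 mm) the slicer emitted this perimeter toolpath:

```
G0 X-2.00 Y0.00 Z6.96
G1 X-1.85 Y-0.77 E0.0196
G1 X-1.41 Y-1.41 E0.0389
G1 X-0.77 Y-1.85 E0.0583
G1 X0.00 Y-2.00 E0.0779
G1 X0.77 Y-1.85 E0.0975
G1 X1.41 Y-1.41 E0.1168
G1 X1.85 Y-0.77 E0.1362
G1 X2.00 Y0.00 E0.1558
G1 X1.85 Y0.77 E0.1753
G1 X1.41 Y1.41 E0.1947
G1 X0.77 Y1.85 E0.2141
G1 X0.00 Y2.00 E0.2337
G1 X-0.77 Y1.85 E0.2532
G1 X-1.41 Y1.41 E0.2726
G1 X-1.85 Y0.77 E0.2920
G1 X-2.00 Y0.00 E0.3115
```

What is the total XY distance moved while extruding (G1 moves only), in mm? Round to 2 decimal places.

Sum the Euclidean lengths of each G1 segment: total = 12.49 mm.

12.49 mm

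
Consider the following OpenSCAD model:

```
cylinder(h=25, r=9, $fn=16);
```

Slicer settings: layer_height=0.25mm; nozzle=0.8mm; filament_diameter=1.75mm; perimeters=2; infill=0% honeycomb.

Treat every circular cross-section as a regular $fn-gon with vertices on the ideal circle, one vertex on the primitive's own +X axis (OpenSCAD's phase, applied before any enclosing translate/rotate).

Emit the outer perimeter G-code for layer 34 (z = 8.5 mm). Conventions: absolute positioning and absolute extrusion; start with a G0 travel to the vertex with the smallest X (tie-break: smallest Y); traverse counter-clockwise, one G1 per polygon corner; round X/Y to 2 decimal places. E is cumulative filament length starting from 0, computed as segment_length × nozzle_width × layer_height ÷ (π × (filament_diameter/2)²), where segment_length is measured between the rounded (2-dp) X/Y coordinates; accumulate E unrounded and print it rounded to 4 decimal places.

At z = 8.5 mm: the r=9 cylinder gives a regular 16-gon of circumradius 9 (constant along its height). The outline is a single polygon with 16 vertices. Extrusion per mm of travel: 0.8 × 0.25 / (π × 0.875²) = 0.083150. Accumulating E over each segment gives final E = 4.6696.

G0 X-9.00 Y0.00 Z8.50
G1 X-8.31 Y-3.44 E0.2917
G1 X-6.36 Y-6.36 E0.5837
G1 X-3.44 Y-8.31 E0.8757
G1 X0.00 Y-9.00 E1.1674
G1 X3.44 Y-8.31 E1.4591
G1 X6.36 Y-6.36 E1.7511
G1 X8.31 Y-3.44 E2.0431
G1 X9.00 Y0.00 E2.3348
G1 X8.31 Y3.44 E2.6265
G1 X6.36 Y6.36 E2.9185
G1 X3.44 Y8.31 E3.2104
G1 X0.00 Y9.00 E3.5022
G1 X-3.44 Y8.31 E3.7939
G1 X-6.36 Y6.36 E4.0859
G1 X-8.31 Y3.44 E4.3778
G1 X-9.00 Y0.00 E4.6696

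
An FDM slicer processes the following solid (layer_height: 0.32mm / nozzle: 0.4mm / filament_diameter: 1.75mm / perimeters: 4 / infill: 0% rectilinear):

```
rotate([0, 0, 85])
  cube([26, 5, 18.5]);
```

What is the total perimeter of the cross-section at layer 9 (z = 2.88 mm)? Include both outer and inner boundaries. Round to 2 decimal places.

62.00 mm

At z = 2.88 mm: the cube (footprint 26×5) is included at this height (perimeter 62.00 mm); (whole slice rotated 85° about Z — lengths, areas and connectivity unchanged). Overall, the cross-section is a single solid region. Total boundary length (outer) = 62.00 mm.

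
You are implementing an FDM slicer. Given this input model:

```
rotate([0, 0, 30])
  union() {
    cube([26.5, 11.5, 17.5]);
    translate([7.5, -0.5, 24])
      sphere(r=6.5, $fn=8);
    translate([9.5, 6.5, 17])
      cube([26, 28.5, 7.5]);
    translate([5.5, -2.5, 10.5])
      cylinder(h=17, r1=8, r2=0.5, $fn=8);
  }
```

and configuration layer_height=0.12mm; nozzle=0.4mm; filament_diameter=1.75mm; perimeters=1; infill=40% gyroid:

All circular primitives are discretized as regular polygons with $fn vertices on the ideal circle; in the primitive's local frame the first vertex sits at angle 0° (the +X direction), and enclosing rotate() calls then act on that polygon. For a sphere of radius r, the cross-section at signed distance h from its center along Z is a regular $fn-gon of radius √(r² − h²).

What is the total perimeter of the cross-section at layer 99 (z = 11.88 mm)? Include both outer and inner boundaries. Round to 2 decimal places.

92.35 mm

At z = 11.88 mm: the 26.5×11.5 cube contributes its full rectangle (perimeter 76.00 mm); the sphere at (7.5, -0.5) is not intersected at this z (|z−center|=12.120 > r=6.5); the cube at (9.5, 6.5) is not intersected at this z (z outside [17, 24.5]); the cone at (5.5, -2.5) (r1=8→r2=0.5) has section circumradius 7.391 here — a regular 8-gon (perimeter = 2·8·7.391·sin(180°/8) = 45.26 mm); Merging all regions: the regions partially overlap (shared area 42.01 mm²), so the edge portions inside another operand are dropped and the merged outline is re-measured after clipping — boundary = 92.35 mm; (whole slice rotated 30° about Z — lengths, areas and connectivity unchanged). Overall, the cross-section is a single solid region. Total boundary length (outer) = 92.35 mm.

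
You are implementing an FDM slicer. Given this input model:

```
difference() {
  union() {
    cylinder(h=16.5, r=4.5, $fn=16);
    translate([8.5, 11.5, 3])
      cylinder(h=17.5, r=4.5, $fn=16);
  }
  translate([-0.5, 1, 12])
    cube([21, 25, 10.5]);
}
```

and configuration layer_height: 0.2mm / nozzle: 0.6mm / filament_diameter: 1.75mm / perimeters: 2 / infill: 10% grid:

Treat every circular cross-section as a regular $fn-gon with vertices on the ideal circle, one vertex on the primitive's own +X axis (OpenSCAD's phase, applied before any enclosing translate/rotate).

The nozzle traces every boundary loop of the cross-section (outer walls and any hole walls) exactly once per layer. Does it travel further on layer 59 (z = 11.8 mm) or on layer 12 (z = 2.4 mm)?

Layer 59 (z = 11.8): the r=4.5 cylinder gives a regular 16-gon of circumradius 4.5 (constant along its height) (perimeter = 2·16·4.500·sin(180°/16) = 28.09 mm); the r=4.5 cylinder at (8.5, 11.5) contributes a regular 16-gon of circumradius 4.5 (perimeter = 2·16·4.500·sin(180°/16) = 28.09 mm); Combining (union): the 2 present regions are separate (no shared area or edge), so areas and boundary lengths simply add and each stays a separate island — boundary = 56.19 mm; the cube at (-0.5, 1) is absent (z outside [12, 22.5]); After the difference (first − rest): none of the subtracted shapes is present at this height, so the result so far is unchanged — boundary = 56.19 mm. So its perimeter = 56.19 mm. Layer 12 (z = 2.4): the r=4.5 cylinder contributes a regular 16-gon of circumradius 4.5 (perimeter = 2·16·4.500·sin(180°/16) = 28.09 mm); the cylinder at (8.5, 11.5) is not intersected at this z (z outside [3, 20.5]); Combining (union): only the r=4.5 cylinder is present, so the union is just that shape — boundary = 28.09 mm; the cube at (-0.5, 1) is absent (z outside [12, 22.5]); After the difference (first − rest): none of the subtracted shapes is present at this height, so that combined region is unchanged — boundary = 28.09 mm. So its perimeter = 28.09 mm. Layer 59 is larger (56.19 vs 28.09 mm).

layer 59 (z = 11.8 mm)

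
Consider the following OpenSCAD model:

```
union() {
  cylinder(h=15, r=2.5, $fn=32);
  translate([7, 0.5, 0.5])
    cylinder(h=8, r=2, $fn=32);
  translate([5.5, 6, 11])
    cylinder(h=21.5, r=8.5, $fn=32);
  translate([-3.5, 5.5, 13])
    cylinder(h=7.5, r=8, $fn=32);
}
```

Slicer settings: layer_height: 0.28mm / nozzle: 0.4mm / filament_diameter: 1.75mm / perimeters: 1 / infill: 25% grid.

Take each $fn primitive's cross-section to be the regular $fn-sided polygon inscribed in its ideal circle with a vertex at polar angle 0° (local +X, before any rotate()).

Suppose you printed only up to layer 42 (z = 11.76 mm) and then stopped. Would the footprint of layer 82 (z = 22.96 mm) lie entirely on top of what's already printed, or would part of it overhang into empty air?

Compare the two slices. At z = 11.76: the r=2.5 cylinder gives a regular 32-gon of circumradius 2.5 (constant along its height) (area = (32/2)·2.500²·sin(360°/32) = 19.51 mm²); the cylinder at (7, 0.5) is absent (z outside [0.5, 8.5]); the r=8.5 cylinder at (5.5, 6) gives a regular 32-gon of circumradius 8.5 (constant along its height) (area = (32/2)·8.500²·sin(360°/32) = 225.52 mm²); the cylinder at (-3.5, 5.5) is not intersected at this z (z outside [13, 20.5]); Merging all regions: the regions partially overlap — summed areas 245.03 mm² minus the doubly-counted overlap 10.80 mm² gives 234.24 mm² — area = 234.24 mm². At z = 22.96: the cylinder is absent (z outside [0, 15]); the cylinder at (7, 0.5) does not reach this height (z outside [0.5, 8.5]); the r=8.5 cylinder at (5.5, 6) gives a regular 32-gon of circumradius 8.5 (constant along its height) (area = (32/2)·8.500²·sin(360°/32) = 225.52 mm²); the cylinder at (-3.5, 5.5) is absent (z outside [13, 20.5]); Taking the union: only the r=8.5 cylinder at (5.5, 6) is present, so the union is just that shape — area = 225.52 mm². Checking containment: the cross-section at z = 22.96 is a subset of the cross-section at z = 11.76.

entirely on top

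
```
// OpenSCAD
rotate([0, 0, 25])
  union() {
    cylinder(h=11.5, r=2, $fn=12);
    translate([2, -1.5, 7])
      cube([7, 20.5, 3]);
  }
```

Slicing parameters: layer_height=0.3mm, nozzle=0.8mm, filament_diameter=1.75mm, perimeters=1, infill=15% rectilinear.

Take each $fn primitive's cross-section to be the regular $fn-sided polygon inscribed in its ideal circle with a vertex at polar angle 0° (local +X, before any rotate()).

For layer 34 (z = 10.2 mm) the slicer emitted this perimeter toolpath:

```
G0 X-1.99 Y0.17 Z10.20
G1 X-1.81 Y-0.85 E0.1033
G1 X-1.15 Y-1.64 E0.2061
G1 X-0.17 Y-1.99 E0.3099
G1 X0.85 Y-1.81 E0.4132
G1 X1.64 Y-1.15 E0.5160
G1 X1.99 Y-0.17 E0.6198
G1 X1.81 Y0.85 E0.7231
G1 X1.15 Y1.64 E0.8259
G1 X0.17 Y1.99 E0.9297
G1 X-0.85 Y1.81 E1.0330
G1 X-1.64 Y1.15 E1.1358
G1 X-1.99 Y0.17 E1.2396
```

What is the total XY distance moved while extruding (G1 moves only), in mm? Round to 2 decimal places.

12.42 mm

Sum the Euclidean lengths of each G1 segment: total = 12.42 mm.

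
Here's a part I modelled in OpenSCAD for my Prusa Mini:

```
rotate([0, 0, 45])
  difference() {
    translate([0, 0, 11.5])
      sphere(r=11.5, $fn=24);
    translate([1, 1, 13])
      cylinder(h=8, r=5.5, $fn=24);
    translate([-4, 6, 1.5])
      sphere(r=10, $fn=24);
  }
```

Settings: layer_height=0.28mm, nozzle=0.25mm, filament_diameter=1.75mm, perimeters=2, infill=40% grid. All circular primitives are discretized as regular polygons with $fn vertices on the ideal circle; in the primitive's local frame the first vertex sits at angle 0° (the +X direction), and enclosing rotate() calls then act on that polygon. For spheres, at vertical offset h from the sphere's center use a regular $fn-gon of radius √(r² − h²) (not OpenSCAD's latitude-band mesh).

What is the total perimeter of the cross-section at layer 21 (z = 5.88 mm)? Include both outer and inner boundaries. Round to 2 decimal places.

65.46 mm

At z = 5.88 mm: the sphere: section is a regular 24-gon, circumradius = √(r²−h²) = √(11.5²−5.62²) = 10.033 (perimeter = 2·24·10.033·sin(180°/24) = 62.86 mm); the cylinder at (1, 1) does not reach this height (z outside [13, 21]); the r=10 sphere at (-4, 6) contributes a regular 24-gon of circumradius √(10²−4.38²) = 8.990 (perimeter = 2·24·8.990·sin(180°/24) = 56.32 mm); Taking the first minus the rest: starting from the r=11.5 sphere, the r=10 sphere at (-4, 6) partially overlaps it — only the 147.29 mm² overlap (of its 251.00 mm²) is removed, clipping the outline — boundary = 65.46 mm; (rotated 45° about Z; rotation is an isometry so areas/perimeters/island counts are preserved). Overall, the cross-section is a single solid region. Total boundary length (outer) = 65.46 mm.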